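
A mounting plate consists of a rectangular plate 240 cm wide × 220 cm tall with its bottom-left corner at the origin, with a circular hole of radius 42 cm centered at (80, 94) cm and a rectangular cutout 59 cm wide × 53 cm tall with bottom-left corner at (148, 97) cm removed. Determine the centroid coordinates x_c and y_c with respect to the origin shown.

x_c = 120.95 cm, y_c = 111.05 cm

plate: A = 240 × 220 = 52800.00, centroid at (120.00, 110.00).
hole 1: A = −π·42² = -5541.77, centroid at (80.00, 94.00).
hole 2: A = −(59 × 53) = -3127.00, centroid at (177.50, 123.50).
ΣA = 44131.23 cm², ΣAx_c = 5337615.94 cm³, ΣAy_c = 4900889.17 cm³.
x_c = 5337615.94/44131.23 = 120.95 cm; y_c = 4900889.17/44131.23 = 111.05 cm.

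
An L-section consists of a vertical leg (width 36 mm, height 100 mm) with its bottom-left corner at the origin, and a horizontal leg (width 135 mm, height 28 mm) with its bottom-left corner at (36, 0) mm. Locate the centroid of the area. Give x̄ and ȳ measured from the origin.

x̄ = 61.79 mm, ȳ = 31.56 mm

vertical leg: A = 36 × 100 = 3600.00, centroid at (18.00, 50.00).
horizontal leg: A = 135 × 28 = 3780.00, centroid at (103.50, 14.00).
ΣA = 7380.00 mm²
ΣAx̄ = (3600.00)(18.00) + (3780.00)(103.50) = 456030.00 mm³
ΣAȳ = (3600.00)(50.00) + (3780.00)(14.00) = 232920.00 mm³
x̄ = 456030.00 / 7380.00 = 61.79 mm
ȳ = 232920.00 / 7380.00 = 31.56 mm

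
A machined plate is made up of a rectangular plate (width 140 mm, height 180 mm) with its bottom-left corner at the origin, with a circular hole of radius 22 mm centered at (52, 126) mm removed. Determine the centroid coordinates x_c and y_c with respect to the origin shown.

plate: A = 140 × 180 = 25200.00, centroid at (70.00, 90.00).
hole: A = −π·22² = -1520.53, centroid at (52.00, 126.00).
ΣA = 23679.47 mm²
ΣAx_c = (25200.00)(70.00) + (-1520.53)(52.00) = 1684932.40 mm³
ΣAy_c = (25200.00)(90.00) + (-1520.53)(126.00) = 2076413.11 mm³
x_c = 1684932.40 / 23679.47 = 71.16 mm
y_c = 2076413.11 / 23679.47 = 87.69 mm

x_c = 71.16 mm, y_c = 87.69 mm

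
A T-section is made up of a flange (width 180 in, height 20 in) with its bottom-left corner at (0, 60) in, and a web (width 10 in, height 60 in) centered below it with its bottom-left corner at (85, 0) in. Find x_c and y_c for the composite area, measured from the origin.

x_c = 90.00 in, y_c = 64.29 in

web: A = 10 × 60 = 600.00, centroid at (90.00, 30.00).
flange: A = 180 × 20 = 3600.00, centroid at (90.00, 70.00).
ΣA = 4200.00 in²
ΣAx_c = (600.00)(90.00) + (3600.00)(90.00) = 378000.00 in³
ΣAy_c = (600.00)(30.00) + (3600.00)(70.00) = 270000.00 in³
x_c = 378000.00 / 4200.00 = 90.00 in
y_c = 270000.00 / 4200.00 = 64.29 in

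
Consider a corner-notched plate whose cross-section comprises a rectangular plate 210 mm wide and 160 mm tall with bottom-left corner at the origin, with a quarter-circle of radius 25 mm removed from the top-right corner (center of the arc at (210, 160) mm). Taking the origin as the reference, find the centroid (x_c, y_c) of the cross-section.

x_c = 103.60 mm, y_c = 78.97 mm

plate: A = 210 × 160 = 33600.00, centroid at (105.00, 80.00).
removed quarter-circle: A = −¼π·25² = -490.87, centroid at (199.39, 149.39).
ΣA = 33109.13 mm², ΣAx_c = 3430124.82 mm³, ΣAy_c = 2614668.52 mm³.
x_c = 3430124.82/33109.13 = 103.60 mm; y_c = 2614668.52/33109.13 = 78.97 mm.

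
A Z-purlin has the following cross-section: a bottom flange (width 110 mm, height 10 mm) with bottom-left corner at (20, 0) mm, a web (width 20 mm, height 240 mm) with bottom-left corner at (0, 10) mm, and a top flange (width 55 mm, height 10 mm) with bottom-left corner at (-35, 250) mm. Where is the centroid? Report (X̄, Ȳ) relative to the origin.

bottom flange: A = 110 × 10 = 1100.00, centroid at (75.00, 5.00).
web: A = 20 × 240 = 4800.00, centroid at (10.00, 130.00).
top flange: A = 55 × 10 = 550.00, centroid at (-7.50, 255.00).
ΣA = 6450.00 mm², ΣAX̄ = 126375.00 mm³, ΣAȲ = 769750.00 mm³.
X̄ = 126375.00/6450.00 = 19.59 mm; Ȳ = 769750.00/6450.00 = 119.34 mm.

X̄ = 19.59 mm, Ȳ = 119.34 mm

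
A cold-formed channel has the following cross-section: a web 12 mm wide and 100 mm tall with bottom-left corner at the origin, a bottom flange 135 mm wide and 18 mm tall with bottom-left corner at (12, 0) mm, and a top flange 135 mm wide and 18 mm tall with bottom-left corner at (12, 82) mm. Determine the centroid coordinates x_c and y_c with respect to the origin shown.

web: A = 12 × 100 = 1200.00, centroid at (6.00, 50.00).
bottom flange: A = 135 × 18 = 2430.00, centroid at (79.50, 9.00).
top flange: A = 135 × 18 = 2430.00, centroid at (79.50, 91.00).
ΣA = 6060.00 mm², ΣAx_c = 393570.00 mm³, ΣAy_c = 303000.00 mm³.
x_c = 393570.00/6060.00 = 64.95 mm; y_c = 303000.00/6060.00 = 50.00 mm.

x_c = 64.95 mm, y_c = 50.00 mm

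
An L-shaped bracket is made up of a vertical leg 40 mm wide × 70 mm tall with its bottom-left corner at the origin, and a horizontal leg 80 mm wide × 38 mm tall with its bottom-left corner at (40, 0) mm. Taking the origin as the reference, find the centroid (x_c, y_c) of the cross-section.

x_c = 51.23 mm, y_c = 26.67 mm

vertical leg: A = 40 × 70 = 2800.00, centroid at (20.00, 35.00).
horizontal leg: A = 80 × 38 = 3040.00, centroid at (80.00, 19.00).
ΣA = 5840.00 mm²
ΣAx_c = (2800.00)(20.00) + (3040.00)(80.00) = 299200.00 mm³
ΣAy_c = (2800.00)(35.00) + (3040.00)(19.00) = 155760.00 mm³
x_c = 299200.00 / 5840.00 = 51.23 mm
y_c = 155760.00 / 5840.00 = 26.67 mm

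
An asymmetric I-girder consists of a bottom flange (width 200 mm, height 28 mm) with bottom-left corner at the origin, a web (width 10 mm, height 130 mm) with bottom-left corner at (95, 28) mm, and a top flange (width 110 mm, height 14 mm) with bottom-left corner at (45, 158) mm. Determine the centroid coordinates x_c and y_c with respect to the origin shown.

bottom flange: A = 200 × 28 = 5600.00, centroid at (100.00, 14.00).
web: A = 10 × 130 = 1300.00, centroid at (100.00, 93.00).
top flange: A = 110 × 14 = 1540.00, centroid at (100.00, 165.00).
ΣA = 8440.00 mm², ΣAx_c = 844000.00 mm³, ΣAy_c = 453400.00 mm³.
x_c = 844000.00/8440.00 = 100.00 mm; y_c = 453400.00/8440.00 = 53.72 mm.

x_c = 100.00 mm, y_c = 53.72 mm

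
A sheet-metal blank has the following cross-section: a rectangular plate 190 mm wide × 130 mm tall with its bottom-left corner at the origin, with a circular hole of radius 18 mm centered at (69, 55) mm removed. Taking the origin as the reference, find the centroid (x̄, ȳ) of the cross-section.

x̄ = 96.12 mm, ȳ = 65.43 mm

plate: A = 190 × 130 = 24700.00, centroid at (95.00, 65.00).
hole: A = −π·18² = -1017.88, centroid at (69.00, 55.00).
ΣA = 23682.12 mm², ΣAx̄ = 2276266.55 mm³, ΣAȳ = 1549516.82 mm³.
x̄ = 2276266.55/23682.12 = 96.12 mm; ȳ = 1549516.82/23682.12 = 65.43 mm.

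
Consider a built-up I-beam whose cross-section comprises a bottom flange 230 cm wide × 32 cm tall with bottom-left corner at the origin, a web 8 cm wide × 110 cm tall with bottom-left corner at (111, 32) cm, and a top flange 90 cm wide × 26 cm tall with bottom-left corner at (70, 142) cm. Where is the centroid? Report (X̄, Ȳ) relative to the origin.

X̄ = 115.00 cm, Ȳ = 52.65 cm

bottom flange: A = 230 × 32 = 7360.00, centroid at (115.00, 16.00).
web: A = 8 × 110 = 880.00, centroid at (115.00, 87.00).
top flange: A = 90 × 26 = 2340.00, centroid at (115.00, 155.00).
ΣA = 10580.00 cm²
ΣAX̄ = (7360.00)(115.00) + (880.00)(115.00) + (2340.00)(115.00) = 1216700.00 cm³
ΣAȲ = (7360.00)(16.00) + (880.00)(87.00) + (2340.00)(155.00) = 557020.00 cm³
X̄ = 1216700.00 / 10580.00 = 115.00 cm
Ȳ = 557020.00 / 10580.00 = 52.65 cm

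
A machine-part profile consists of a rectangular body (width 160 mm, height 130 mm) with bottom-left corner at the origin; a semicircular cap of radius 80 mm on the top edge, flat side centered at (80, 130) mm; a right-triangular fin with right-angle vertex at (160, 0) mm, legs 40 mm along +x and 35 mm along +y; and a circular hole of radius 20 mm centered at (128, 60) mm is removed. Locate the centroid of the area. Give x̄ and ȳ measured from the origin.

x̄ = 80.17 mm, ȳ = 96.81 mm

rectangular body: A = 160 × 130 = 20800.00, centroid at (80.00, 65.00).
semicircular top: A = ½π·80² = 10053.10, centroid at (80.00, 163.95).
triangular fin: A = ½·40·35 = 700.00, centroid at (173.33, 11.67).
hole: A = −π·20² = -1256.64, centroid at (128.00, 60.00).
ΣA = 30296.46 mm²
ΣAx̄ = (20800.00)(80.00) + (10053.10)(80.00) + (700.00)(173.33) + (-1256.64)(128.00) = 2428731.51 mm³
ΣAȳ = (20800.00)(65.00) + (10053.10)(163.95) + (700.00)(11.67) + (-1256.64)(60.00) = 2933004.32 mm³
x̄ = 2428731.51 / 30296.46 = 80.17 mm
ȳ = 2933004.32 / 30296.46 = 96.81 mm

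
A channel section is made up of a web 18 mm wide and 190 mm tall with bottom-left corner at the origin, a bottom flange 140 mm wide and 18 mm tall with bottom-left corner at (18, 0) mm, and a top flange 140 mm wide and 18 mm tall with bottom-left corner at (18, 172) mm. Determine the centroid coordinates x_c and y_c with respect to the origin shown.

x_c = 56.06 mm, y_c = 95.00 mm

web: A = 18 × 190 = 3420.00, centroid at (9.00, 95.00).
bottom flange: A = 140 × 18 = 2520.00, centroid at (88.00, 9.00).
top flange: A = 140 × 18 = 2520.00, centroid at (88.00, 181.00).
ΣA = 8460.00 mm²
ΣAx_c = (3420.00)(9.00) + (2520.00)(88.00) + (2520.00)(88.00) = 474300.00 mm³
ΣAy_c = (3420.00)(95.00) + (2520.00)(9.00) + (2520.00)(181.00) = 803700.00 mm³
x_c = 474300.00 / 8460.00 = 56.06 mm
y_c = 803700.00 / 8460.00 = 95.00 mm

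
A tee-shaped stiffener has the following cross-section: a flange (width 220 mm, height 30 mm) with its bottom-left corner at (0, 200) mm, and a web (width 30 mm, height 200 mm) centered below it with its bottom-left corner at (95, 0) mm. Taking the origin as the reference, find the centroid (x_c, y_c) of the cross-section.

web: A = 30 × 200 = 6000.00, centroid at (110.00, 100.00).
flange: A = 220 × 30 = 6600.00, centroid at (110.00, 215.00).
ΣA = 12600.00 mm², ΣAx_c = 1386000.00 mm³, ΣAy_c = 2019000.00 mm³.
x_c = 1386000.00/12600.00 = 110.00 mm; y_c = 2019000.00/12600.00 = 160.24 mm.

x_c = 110.00 mm, y_c = 160.24 mm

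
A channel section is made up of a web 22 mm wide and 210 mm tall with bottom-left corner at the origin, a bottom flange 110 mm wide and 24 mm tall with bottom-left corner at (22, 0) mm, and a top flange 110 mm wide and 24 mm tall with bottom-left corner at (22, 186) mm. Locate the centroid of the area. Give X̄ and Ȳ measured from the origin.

X̄ = 46.20 mm, Ȳ = 105.00 mm

web: A = 22 × 210 = 4620.00, centroid at (11.00, 105.00).
bottom flange: A = 110 × 24 = 2640.00, centroid at (77.00, 12.00).
top flange: A = 110 × 24 = 2640.00, centroid at (77.00, 198.00).
ΣA = 9900.00 mm²
ΣAX̄ = (4620.00)(11.00) + (2640.00)(77.00) + (2640.00)(77.00) = 457380.00 mm³
ΣAȲ = (4620.00)(105.00) + (2640.00)(12.00) + (2640.00)(198.00) = 1039500.00 mm³
X̄ = 457380.00 / 9900.00 = 46.20 mm
Ȳ = 1039500.00 / 9900.00 = 105.00 mm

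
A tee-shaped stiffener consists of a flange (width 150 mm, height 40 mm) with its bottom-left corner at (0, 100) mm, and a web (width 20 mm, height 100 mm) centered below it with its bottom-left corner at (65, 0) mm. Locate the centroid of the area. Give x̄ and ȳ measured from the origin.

x̄ = 75.00 mm, ȳ = 102.50 mm

Part | A | x̄ᵢ | ȳᵢ | A·x̄ᵢ | A·ȳᵢ
web | 2000.00 | 75.00 | 50.00 | 150000.00 | 100000.00
flange | 6000.00 | 75.00 | 120.00 | 450000.00 | 720000.00
Σ | 8000.00 |  |  | 600000.00 | 820000.00
x̄ = 600000.00 / 8000.00 = 75.00 mm
ȳ = 820000.00 / 8000.00 = 102.50 mm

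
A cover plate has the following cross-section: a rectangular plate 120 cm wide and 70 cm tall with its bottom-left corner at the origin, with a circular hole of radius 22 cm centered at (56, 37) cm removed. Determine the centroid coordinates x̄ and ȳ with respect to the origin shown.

x̄ = 60.88 cm, ȳ = 34.56 cm

plate: A = 120 × 70 = 8400.00, centroid at (60.00, 35.00).
hole: A = −π·22² = -1520.53, centroid at (56.00, 37.00).
ΣA = 6879.47 cm², ΣAx̄ = 418850.27 cm³, ΣAȳ = 237740.36 cm³.
x̄ = 418850.27/6879.47 = 60.88 cm; ȳ = 237740.36/6879.47 = 34.56 cm.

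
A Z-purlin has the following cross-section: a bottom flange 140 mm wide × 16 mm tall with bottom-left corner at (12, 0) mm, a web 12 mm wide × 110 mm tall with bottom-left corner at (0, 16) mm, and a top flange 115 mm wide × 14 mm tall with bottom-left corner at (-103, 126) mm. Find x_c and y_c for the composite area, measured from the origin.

x_c = 22.89 mm, y_c = 63.01 mm

Part | A | x̄ᵢ | ȳᵢ | A·x̄ᵢ | A·ȳᵢ
bottom flange | 2240.00 | 82.00 | 8.00 | 183680.00 | 17920.00
web | 1320.00 | 6.00 | 71.00 | 7920.00 | 93720.00
top flange | 1610.00 | -45.50 | 133.00 | -73255.00 | 214130.00
Σ | 5170.00 |  |  | 118345.00 | 325770.00
x_c = 118345.00 / 5170.00 = 22.89 mm
y_c = 325770.00 / 5170.00 = 63.01 mm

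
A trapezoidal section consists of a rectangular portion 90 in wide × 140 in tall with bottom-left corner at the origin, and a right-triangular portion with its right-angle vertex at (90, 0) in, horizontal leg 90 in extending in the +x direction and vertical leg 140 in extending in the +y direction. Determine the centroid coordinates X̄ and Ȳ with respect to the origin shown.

rectangular portion: A = 90 × 140 = 12600.00, centroid at (45.00, 70.00).
triangular portion: A = ½·90·140 = 6300.00, centroid at (120.00, 46.67).
ΣA = 18900.00 in²
ΣAX̄ = (12600.00)(45.00) + (6300.00)(120.00) = 1323000.00 in³
ΣAȲ = (12600.00)(70.00) + (6300.00)(46.67) = 1176000.00 in³
X̄ = 1323000.00 / 18900.00 = 70.00 in
Ȳ = 1176000.00 / 18900.00 = 62.22 in

X̄ = 70.00 in, Ȳ = 62.22 in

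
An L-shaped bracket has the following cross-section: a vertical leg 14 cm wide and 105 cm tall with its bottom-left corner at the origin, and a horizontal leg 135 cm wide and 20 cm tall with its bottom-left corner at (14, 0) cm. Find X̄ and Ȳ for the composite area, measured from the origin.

X̄ = 55.24 cm, Ȳ = 24.98 cm

vertical leg: A = 14 × 105 = 1470.00, centroid at (7.00, 52.50).
horizontal leg: A = 135 × 20 = 2700.00, centroid at (81.50, 10.00).
ΣA = 4170.00 cm², ΣAX̄ = 230340.00 cm³, ΣAȲ = 104175.00 cm³.
X̄ = 230340.00/4170.00 = 55.24 cm; Ȳ = 104175.00/4170.00 = 24.98 cm.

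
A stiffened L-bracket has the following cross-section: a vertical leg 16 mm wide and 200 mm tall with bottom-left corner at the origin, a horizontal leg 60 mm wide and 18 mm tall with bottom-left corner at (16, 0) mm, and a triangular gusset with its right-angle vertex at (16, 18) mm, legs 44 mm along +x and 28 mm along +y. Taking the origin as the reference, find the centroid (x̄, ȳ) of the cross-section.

Part | A | x̄ᵢ | ȳᵢ | A·x̄ᵢ | A·ȳᵢ
vertical leg | 3200.00 | 8.00 | 100.00 | 25600.00 | 320000.00
horizontal leg | 1080.00 | 46.00 | 9.00 | 49680.00 | 9720.00
gusset | 616.00 | 30.67 | 27.33 | 18890.67 | 16837.33
Σ | 4896.00 |  |  | 94170.67 | 346557.33
x̄ = 94170.67 / 4896.00 = 19.23 mm
ȳ = 346557.33 / 4896.00 = 70.78 mm

x̄ = 19.23 mm, ȳ = 70.78 mm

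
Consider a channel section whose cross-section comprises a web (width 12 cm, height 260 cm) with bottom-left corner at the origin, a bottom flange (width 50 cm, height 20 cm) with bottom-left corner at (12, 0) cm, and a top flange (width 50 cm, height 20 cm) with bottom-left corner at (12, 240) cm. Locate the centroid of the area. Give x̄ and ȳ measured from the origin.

x̄ = 18.11 cm, ȳ = 130.00 cm

web: A = 12 × 260 = 3120.00, centroid at (6.00, 130.00).
bottom flange: A = 50 × 20 = 1000.00, centroid at (37.00, 10.00).
top flange: A = 50 × 20 = 1000.00, centroid at (37.00, 250.00).
ΣA = 5120.00 cm², ΣAx̄ = 92720.00 cm³, ΣAȳ = 665600.00 cm³.
x̄ = 92720.00/5120.00 = 18.11 cm; ȳ = 665600.00/5120.00 = 130.00 cm.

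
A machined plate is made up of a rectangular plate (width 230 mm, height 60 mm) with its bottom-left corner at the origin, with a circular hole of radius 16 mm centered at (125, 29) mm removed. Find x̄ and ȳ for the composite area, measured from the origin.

Part | A | x̄ᵢ | ȳᵢ | A·x̄ᵢ | A·ȳᵢ
plate | 13800.00 | 115.00 | 30.00 | 1587000.00 | 414000.00
hole | -804.25 | 125.00 | 29.00 | -100530.96 | -23323.18
Σ | 12995.75 |  |  | 1486469.04 | 390676.82
x̄ = 1486469.04 / 12995.75 = 114.38 mm
ȳ = 390676.82 / 12995.75 = 30.06 mm

x̄ = 114.38 mm, ȳ = 30.06 mm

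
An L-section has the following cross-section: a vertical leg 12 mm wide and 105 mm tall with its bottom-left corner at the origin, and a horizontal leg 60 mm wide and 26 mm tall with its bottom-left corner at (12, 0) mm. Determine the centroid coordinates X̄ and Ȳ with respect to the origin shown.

Part | A | x̄ᵢ | ȳᵢ | A·x̄ᵢ | A·ȳᵢ
vertical leg | 1260.00 | 6.00 | 52.50 | 7560.00 | 66150.00
horizontal leg | 1560.00 | 42.00 | 13.00 | 65520.00 | 20280.00
Σ | 2820.00 |  |  | 73080.00 | 86430.00
X̄ = 73080.00 / 2820.00 = 25.91 mm
Ȳ = 86430.00 / 2820.00 = 30.65 mm

X̄ = 25.91 mm, Ȳ = 30.65 mm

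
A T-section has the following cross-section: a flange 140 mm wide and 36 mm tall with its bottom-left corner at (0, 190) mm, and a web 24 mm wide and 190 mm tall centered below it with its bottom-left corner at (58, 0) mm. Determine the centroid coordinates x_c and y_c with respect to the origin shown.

web: A = 24 × 190 = 4560.00, centroid at (70.00, 95.00).
flange: A = 140 × 36 = 5040.00, centroid at (70.00, 208.00).
ΣA = 9600.00 mm², ΣAx_c = 672000.00 mm³, ΣAy_c = 1481520.00 mm³.
x_c = 672000.00/9600.00 = 70.00 mm; y_c = 1481520.00/9600.00 = 154.32 mm.

x_c = 70.00 mm, y_c = 154.32 mm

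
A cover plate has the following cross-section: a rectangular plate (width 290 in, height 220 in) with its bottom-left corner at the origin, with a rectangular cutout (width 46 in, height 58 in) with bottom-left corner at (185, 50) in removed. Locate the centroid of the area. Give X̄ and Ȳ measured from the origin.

plate: A = 290 × 220 = 63800.00, centroid at (145.00, 110.00).
hole: A = −(46 × 58) = -2668.00, centroid at (208.00, 79.00).
ΣA = 61132.00 in², ΣAX̄ = 8696056.00 in³, ΣAȲ = 6807228.00 in³.
X̄ = 8696056.00/61132.00 = 142.25 in; Ȳ = 6807228.00/61132.00 = 111.35 in.

X̄ = 142.25 in, Ȳ = 111.35 in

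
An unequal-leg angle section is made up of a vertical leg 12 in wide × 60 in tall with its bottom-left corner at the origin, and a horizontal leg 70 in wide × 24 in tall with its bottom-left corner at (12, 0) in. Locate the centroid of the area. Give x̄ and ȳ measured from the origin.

x̄ = 34.70 in, ȳ = 17.40 in

vertical leg: A = 12 × 60 = 720.00, centroid at (6.00, 30.00).
horizontal leg: A = 70 × 24 = 1680.00, centroid at (47.00, 12.00).
ΣA = 2400.00 in²
ΣAx̄ = (720.00)(6.00) + (1680.00)(47.00) = 83280.00 in³
ΣAȳ = (720.00)(30.00) + (1680.00)(12.00) = 41760.00 in³
x̄ = 83280.00 / 2400.00 = 34.70 in
ȳ = 41760.00 / 2400.00 = 17.40 in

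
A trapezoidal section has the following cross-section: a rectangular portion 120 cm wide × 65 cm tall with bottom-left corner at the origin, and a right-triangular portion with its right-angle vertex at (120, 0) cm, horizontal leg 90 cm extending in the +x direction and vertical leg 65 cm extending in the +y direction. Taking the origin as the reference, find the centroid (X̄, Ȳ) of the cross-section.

rectangular portion: A = 120 × 65 = 7800.00, centroid at (60.00, 32.50).
triangular portion: A = ½·90·65 = 2925.00, centroid at (150.00, 21.67).
ΣA = 10725.00 cm², ΣAX̄ = 906750.00 cm³, ΣAȲ = 316875.00 cm³.
X̄ = 906750.00/10725.00 = 84.55 cm; Ȳ = 316875.00/10725.00 = 29.55 cm.

X̄ = 84.55 cm, Ȳ = 29.55 cm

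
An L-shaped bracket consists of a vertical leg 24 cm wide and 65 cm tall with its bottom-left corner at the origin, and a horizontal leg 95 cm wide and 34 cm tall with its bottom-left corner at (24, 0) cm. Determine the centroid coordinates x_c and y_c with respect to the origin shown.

vertical leg: A = 24 × 65 = 1560.00, centroid at (12.00, 32.50).
horizontal leg: A = 95 × 34 = 3230.00, centroid at (71.50, 17.00).
ΣA = 4790.00 cm²
ΣAx_c = (1560.00)(12.00) + (3230.00)(71.50) = 249665.00 cm³
ΣAy_c = (1560.00)(32.50) + (3230.00)(17.00) = 105610.00 cm³
x_c = 249665.00 / 4790.00 = 52.12 cm
y_c = 105610.00 / 4790.00 = 22.05 cm

x_c = 52.12 cm, y_c = 22.05 cm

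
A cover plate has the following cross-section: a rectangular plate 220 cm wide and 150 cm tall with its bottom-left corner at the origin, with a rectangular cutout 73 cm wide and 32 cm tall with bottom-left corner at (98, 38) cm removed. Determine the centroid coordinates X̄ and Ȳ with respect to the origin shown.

plate: A = 220 × 150 = 33000.00, centroid at (110.00, 75.00).
hole: A = −(73 × 32) = -2336.00, centroid at (134.50, 54.00).
ΣA = 30664.00 cm², ΣAX̄ = 3315808.00 cm³, ΣAȲ = 2348856.00 cm³.
X̄ = 3315808.00/30664.00 = 108.13 cm; Ȳ = 2348856.00/30664.00 = 76.60 cm.

X̄ = 108.13 cm, Ȳ = 76.60 cm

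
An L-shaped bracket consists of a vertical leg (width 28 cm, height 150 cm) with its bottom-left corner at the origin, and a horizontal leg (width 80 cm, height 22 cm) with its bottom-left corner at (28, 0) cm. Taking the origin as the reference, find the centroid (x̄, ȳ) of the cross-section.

Part | A | x̄ᵢ | ȳᵢ | A·x̄ᵢ | A·ȳᵢ
vertical leg | 4200.00 | 14.00 | 75.00 | 58800.00 | 315000.00
horizontal leg | 1760.00 | 68.00 | 11.00 | 119680.00 | 19360.00
Σ | 5960.00 |  |  | 178480.00 | 334360.00
x̄ = 178480.00 / 5960.00 = 29.95 cm
ȳ = 334360.00 / 5960.00 = 56.10 cm

x̄ = 29.95 cm, ȳ = 56.10 cm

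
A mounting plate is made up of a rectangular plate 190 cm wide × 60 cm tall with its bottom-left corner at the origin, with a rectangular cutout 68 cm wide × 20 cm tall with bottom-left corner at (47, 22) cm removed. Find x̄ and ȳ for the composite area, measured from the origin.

plate: A = 190 × 60 = 11400.00, centroid at (95.00, 30.00).
hole: A = −(68 × 20) = -1360.00, centroid at (81.00, 32.00).
ΣA = 10040.00 cm²
ΣAx̄ = (11400.00)(95.00) + (-1360.00)(81.00) = 972840.00 cm³
ΣAȳ = (11400.00)(30.00) + (-1360.00)(32.00) = 298480.00 cm³
x̄ = 972840.00 / 10040.00 = 96.90 cm
ȳ = 298480.00 / 10040.00 = 29.73 cm

x̄ = 96.90 cm, ȳ = 29.73 cm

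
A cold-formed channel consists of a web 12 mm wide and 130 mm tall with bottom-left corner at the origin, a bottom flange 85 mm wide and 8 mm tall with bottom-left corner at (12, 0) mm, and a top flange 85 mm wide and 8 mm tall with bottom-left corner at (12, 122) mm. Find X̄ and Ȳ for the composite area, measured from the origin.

web: A = 12 × 130 = 1560.00, centroid at (6.00, 65.00).
bottom flange: A = 85 × 8 = 680.00, centroid at (54.50, 4.00).
top flange: A = 85 × 8 = 680.00, centroid at (54.50, 126.00).
ΣA = 2920.00 mm², ΣAX̄ = 83480.00 mm³, ΣAȲ = 189800.00 mm³.
X̄ = 83480.00/2920.00 = 28.59 mm; Ȳ = 189800.00/2920.00 = 65.00 mm.

X̄ = 28.59 mm, Ȳ = 65.00 mm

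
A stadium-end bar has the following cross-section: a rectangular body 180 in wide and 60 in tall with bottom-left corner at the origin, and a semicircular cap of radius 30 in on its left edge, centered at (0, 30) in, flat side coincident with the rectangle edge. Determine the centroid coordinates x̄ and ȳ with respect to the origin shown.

rectangular body: A = 180 × 60 = 10800.00, centroid at (90.00, 30.00).
semicircular end: A = ½π·30² = 1413.72, centroid at (-12.73, 30.00).
ΣA = 12213.72 in²
ΣAx̄ = (10800.00)(90.00) + (1413.72)(-12.73) = 954000.00 in³
ΣAȳ = (10800.00)(30.00) + (1413.72)(30.00) = 366411.50 in³
x̄ = 954000.00 / 12213.72 = 78.11 in
ȳ = 366411.50 / 12213.72 = 30.00 in

x̄ = 78.11 in, ȳ = 30.00 in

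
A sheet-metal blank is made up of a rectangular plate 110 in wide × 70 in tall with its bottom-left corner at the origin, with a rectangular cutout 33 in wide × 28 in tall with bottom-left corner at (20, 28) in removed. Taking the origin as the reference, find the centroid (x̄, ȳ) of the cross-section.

x̄ = 57.52 in, ȳ = 34.05 in

Part | A | x̄ᵢ | ȳᵢ | A·x̄ᵢ | A·ȳᵢ
plate | 7700.00 | 55.00 | 35.00 | 423500.00 | 269500.00
hole | -924.00 | 36.50 | 42.00 | -33726.00 | -38808.00
Σ | 6776.00 |  |  | 389774.00 | 230692.00
x̄ = 389774.00 / 6776.00 = 57.52 in
ȳ = 230692.00 / 6776.00 = 34.05 in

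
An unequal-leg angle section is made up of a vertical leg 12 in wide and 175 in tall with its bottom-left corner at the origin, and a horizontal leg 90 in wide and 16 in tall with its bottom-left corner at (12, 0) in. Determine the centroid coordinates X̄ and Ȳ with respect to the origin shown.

Part | A | x̄ᵢ | ȳᵢ | A·x̄ᵢ | A·ȳᵢ
vertical leg | 2100.00 | 6.00 | 87.50 | 12600.00 | 183750.00
horizontal leg | 1440.00 | 57.00 | 8.00 | 82080.00 | 11520.00
Σ | 3540.00 |  |  | 94680.00 | 195270.00
X̄ = 94680.00 / 3540.00 = 26.75 in
Ȳ = 195270.00 / 3540.00 = 55.16 in

X̄ = 26.75 in, Ȳ = 55.16 in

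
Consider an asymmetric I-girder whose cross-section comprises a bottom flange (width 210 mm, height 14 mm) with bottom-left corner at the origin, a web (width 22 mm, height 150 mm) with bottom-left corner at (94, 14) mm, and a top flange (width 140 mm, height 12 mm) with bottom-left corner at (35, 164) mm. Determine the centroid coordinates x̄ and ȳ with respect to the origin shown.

x̄ = 105.00 mm, ȳ = 75.74 mm

bottom flange: A = 210 × 14 = 2940.00, centroid at (105.00, 7.00).
web: A = 22 × 150 = 3300.00, centroid at (105.00, 89.00).
top flange: A = 140 × 12 = 1680.00, centroid at (105.00, 170.00).
ΣA = 7920.00 mm², ΣAx̄ = 831600.00 mm³, ΣAȳ = 599880.00 mm³.
x̄ = 831600.00/7920.00 = 105.00 mm; ȳ = 599880.00/7920.00 = 75.74 mm.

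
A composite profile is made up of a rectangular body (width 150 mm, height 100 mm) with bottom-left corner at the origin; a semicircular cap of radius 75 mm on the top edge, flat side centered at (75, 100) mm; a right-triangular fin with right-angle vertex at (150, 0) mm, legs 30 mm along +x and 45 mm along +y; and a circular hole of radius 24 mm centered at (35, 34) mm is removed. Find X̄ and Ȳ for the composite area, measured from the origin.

rectangular body: A = 150 × 100 = 15000.00, centroid at (75.00, 50.00).
semicircular top: A = ½π·75² = 8835.73, centroid at (75.00, 131.83).
triangular fin: A = ½·30·45 = 675.00, centroid at (160.00, 15.00).
hole: A = −π·24² = -1809.56, centroid at (35.00, 34.00).
ΣA = 22701.17 mm²
ΣAX̄ = (15000.00)(75.00) + (8835.73)(75.00) + (675.00)(160.00) + (-1809.56)(35.00) = 1832345.19 mm³
ΣAȲ = (15000.00)(50.00) + (8835.73)(131.83) + (675.00)(15.00) + (-1809.56)(34.00) = 1863422.98 mm³
X̄ = 1832345.19 / 22701.17 = 80.72 mm
Ȳ = 1863422.98 / 22701.17 = 82.08 mm

X̄ = 80.72 mm, Ȳ = 82.08 mm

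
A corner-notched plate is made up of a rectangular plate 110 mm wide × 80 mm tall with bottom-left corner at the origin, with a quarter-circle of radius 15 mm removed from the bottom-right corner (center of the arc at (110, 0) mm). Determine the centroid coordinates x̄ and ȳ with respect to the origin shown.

x̄ = 54.00 mm, ȳ = 40.69 mm

Part | A | x̄ᵢ | ȳᵢ | A·x̄ᵢ | A·ȳᵢ
plate | 8800.00 | 55.00 | 40.00 | 484000.00 | 352000.00
removed quarter-circle | -176.71 | 103.63 | 6.37 | -18313.60 | -1125.00
Σ | 8623.29 |  |  | 465686.40 | 350875.00
x̄ = 465686.40 / 8623.29 = 54.00 mm
ȳ = 350875.00 / 8623.29 = 40.69 mm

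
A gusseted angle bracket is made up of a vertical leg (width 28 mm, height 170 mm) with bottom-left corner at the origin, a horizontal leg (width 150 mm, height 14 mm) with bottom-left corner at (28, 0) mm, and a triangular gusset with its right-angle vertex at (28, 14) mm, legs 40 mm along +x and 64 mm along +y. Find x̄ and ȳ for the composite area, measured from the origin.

Part | A | x̄ᵢ | ȳᵢ | A·x̄ᵢ | A·ȳᵢ
vertical leg | 4760.00 | 14.00 | 85.00 | 66640.00 | 404600.00
horizontal leg | 2100.00 | 103.00 | 7.00 | 216300.00 | 14700.00
gusset | 1280.00 | 41.33 | 35.33 | 52906.67 | 45226.67
Σ | 8140.00 |  |  | 335846.67 | 464526.67
x̄ = 335846.67 / 8140.00 = 41.26 mm
ȳ = 464526.67 / 8140.00 = 57.07 mm

x̄ = 41.26 mm, ȳ = 57.07 mm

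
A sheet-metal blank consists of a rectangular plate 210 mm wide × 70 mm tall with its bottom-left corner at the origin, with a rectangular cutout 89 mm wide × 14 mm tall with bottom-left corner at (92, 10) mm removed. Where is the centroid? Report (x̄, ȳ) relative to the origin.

x̄ = 102.08 mm, ȳ = 36.67 mm

Part | A | x̄ᵢ | ȳᵢ | A·x̄ᵢ | A·ȳᵢ
plate | 14700.00 | 105.00 | 35.00 | 1543500.00 | 514500.00
hole | -1246.00 | 136.50 | 17.00 | -170079.00 | -21182.00
Σ | 13454.00 |  |  | 1373421.00 | 493318.00
x̄ = 1373421.00 / 13454.00 = 102.08 mm
ȳ = 493318.00 / 13454.00 = 36.67 mm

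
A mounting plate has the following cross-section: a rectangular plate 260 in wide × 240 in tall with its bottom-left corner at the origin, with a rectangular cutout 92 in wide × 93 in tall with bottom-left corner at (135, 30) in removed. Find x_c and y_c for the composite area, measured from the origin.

x_c = 121.90 in, y_c = 126.91 in

Part | A | x̄ᵢ | ȳᵢ | A·x̄ᵢ | A·ȳᵢ
plate | 62400.00 | 130.00 | 120.00 | 8112000.00 | 7488000.00
hole | -8556.00 | 181.00 | 76.50 | -1548636.00 | -654534.00
Σ | 53844.00 |  |  | 6563364.00 | 6833466.00
x_c = 6563364.00 / 53844.00 = 121.90 in
y_c = 6833466.00 / 53844.00 = 126.91 in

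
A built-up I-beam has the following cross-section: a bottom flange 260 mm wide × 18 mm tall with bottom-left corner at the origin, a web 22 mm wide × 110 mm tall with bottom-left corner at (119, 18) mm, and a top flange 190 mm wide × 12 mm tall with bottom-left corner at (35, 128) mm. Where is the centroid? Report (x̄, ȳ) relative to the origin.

x̄ = 130.00 mm, ȳ = 55.90 mm

Part | A | x̄ᵢ | ȳᵢ | A·x̄ᵢ | A·ȳᵢ
bottom flange | 4680.00 | 130.00 | 9.00 | 608400.00 | 42120.00
web | 2420.00 | 130.00 | 73.00 | 314600.00 | 176660.00
top flange | 2280.00 | 130.00 | 134.00 | 296400.00 | 305520.00
Σ | 9380.00 |  |  | 1219400.00 | 524300.00
x̄ = 1219400.00 / 9380.00 = 130.00 mm
ȳ = 524300.00 / 9380.00 = 55.90 mm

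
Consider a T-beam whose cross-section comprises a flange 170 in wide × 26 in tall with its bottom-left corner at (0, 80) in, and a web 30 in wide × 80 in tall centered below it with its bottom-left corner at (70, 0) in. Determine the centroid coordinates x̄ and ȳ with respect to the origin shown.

web: A = 30 × 80 = 2400.00, centroid at (85.00, 40.00).
flange: A = 170 × 26 = 4420.00, centroid at (85.00, 93.00).
ΣA = 6820.00 in²
ΣAx̄ = (2400.00)(85.00) + (4420.00)(85.00) = 579700.00 in³
ΣAȳ = (2400.00)(40.00) + (4420.00)(93.00) = 507060.00 in³
x̄ = 579700.00 / 6820.00 = 85.00 in
ȳ = 507060.00 / 6820.00 = 74.35 in

x̄ = 85.00 in, ȳ = 74.35 in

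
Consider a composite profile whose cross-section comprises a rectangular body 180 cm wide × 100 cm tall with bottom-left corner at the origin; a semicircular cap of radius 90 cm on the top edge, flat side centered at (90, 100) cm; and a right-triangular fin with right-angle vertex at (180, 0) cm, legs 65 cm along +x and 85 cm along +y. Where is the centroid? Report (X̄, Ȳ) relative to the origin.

Part | A | x̄ᵢ | ȳᵢ | A·x̄ᵢ | A·ȳᵢ
rectangular body | 18000.00 | 90.00 | 50.00 | 1620000.00 | 900000.00
semicircular top | 12723.45 | 90.00 | 138.20 | 1145110.52 | 1758345.02
triangular fin | 2762.50 | 201.67 | 28.33 | 557104.17 | 78270.83
Σ | 33485.95 |  |  | 3322214.69 | 2736615.86
X̄ = 3322214.69 / 33485.95 = 99.21 cm
Ȳ = 2736615.86 / 33485.95 = 81.72 cm

X̄ = 99.21 cm, Ȳ = 81.72 cm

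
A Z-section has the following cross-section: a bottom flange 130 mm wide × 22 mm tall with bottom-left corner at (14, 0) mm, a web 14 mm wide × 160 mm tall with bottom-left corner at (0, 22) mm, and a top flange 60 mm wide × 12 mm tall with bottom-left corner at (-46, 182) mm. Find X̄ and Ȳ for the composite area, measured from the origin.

X̄ = 39.54 mm, Ȳ = 67.92 mm

bottom flange: A = 130 × 22 = 2860.00, centroid at (79.00, 11.00).
web: A = 14 × 160 = 2240.00, centroid at (7.00, 102.00).
top flange: A = 60 × 12 = 720.00, centroid at (-16.00, 188.00).
ΣA = 5820.00 mm², ΣAX̄ = 230100.00 mm³, ΣAȲ = 395300.00 mm³.
X̄ = 230100.00/5820.00 = 39.54 mm; Ȳ = 395300.00/5820.00 = 67.92 mm.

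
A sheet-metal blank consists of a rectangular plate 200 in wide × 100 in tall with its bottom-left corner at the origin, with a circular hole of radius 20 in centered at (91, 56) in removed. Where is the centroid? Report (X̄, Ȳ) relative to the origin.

X̄ = 100.60 in, Ȳ = 49.60 in

plate: A = 200 × 100 = 20000.00, centroid at (100.00, 50.00).
hole: A = −π·20² = -1256.64, centroid at (91.00, 56.00).
ΣA = 18743.36 in², ΣAX̄ = 1885646.03 in³, ΣAȲ = 929628.32 in³.
X̄ = 1885646.03/18743.36 = 100.60 in; Ȳ = 929628.32/18743.36 = 49.60 in.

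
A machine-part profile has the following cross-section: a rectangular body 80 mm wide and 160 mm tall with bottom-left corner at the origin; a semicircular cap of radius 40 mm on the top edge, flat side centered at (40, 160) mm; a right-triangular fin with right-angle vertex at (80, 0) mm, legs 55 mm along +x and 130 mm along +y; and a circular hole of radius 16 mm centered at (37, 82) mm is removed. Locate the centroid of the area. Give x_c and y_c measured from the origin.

Part | A | x̄ᵢ | ȳᵢ | A·x̄ᵢ | A·ȳᵢ
rectangular body | 12800.00 | 40.00 | 80.00 | 512000.00 | 1024000.00
semicircular top | 2513.27 | 40.00 | 176.98 | 100530.96 | 444790.53
triangular fin | 3575.00 | 98.33 | 43.33 | 351541.67 | 154916.67
hole | -804.25 | 37.00 | 82.00 | -29757.17 | -65948.31
Σ | 18084.03 |  |  | 934315.47 | 1557758.88
x_c = 934315.47 / 18084.03 = 51.67 mm
y_c = 1557758.88 / 18084.03 = 86.14 mm

x_c = 51.67 mm, y_c = 86.14 mm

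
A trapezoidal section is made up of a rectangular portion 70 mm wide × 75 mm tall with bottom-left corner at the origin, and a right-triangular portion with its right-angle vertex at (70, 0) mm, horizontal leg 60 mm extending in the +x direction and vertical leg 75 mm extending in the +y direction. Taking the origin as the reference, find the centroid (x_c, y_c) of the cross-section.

rectangular portion: A = 70 × 75 = 5250.00, centroid at (35.00, 37.50).
triangular portion: A = ½·60·75 = 2250.00, centroid at (90.00, 25.00).
ΣA = 7500.00 mm², ΣAx_c = 386250.00 mm³, ΣAy_c = 253125.00 mm³.
x_c = 386250.00/7500.00 = 51.50 mm; y_c = 253125.00/7500.00 = 33.75 mm.

x_c = 51.50 mm, y_c = 33.75 mm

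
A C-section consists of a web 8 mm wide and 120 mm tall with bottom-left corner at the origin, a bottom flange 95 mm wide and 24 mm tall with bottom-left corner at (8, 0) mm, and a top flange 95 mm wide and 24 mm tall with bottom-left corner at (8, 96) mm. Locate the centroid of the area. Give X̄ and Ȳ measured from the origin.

web: A = 8 × 120 = 960.00, centroid at (4.00, 60.00).
bottom flange: A = 95 × 24 = 2280.00, centroid at (55.50, 12.00).
top flange: A = 95 × 24 = 2280.00, centroid at (55.50, 108.00).
ΣA = 5520.00 mm²
ΣAX̄ = (960.00)(4.00) + (2280.00)(55.50) + (2280.00)(55.50) = 256920.00 mm³
ΣAȲ = (960.00)(60.00) + (2280.00)(12.00) + (2280.00)(108.00) = 331200.00 mm³
X̄ = 256920.00 / 5520.00 = 46.54 mm
Ȳ = 331200.00 / 5520.00 = 60.00 mm

X̄ = 46.54 mm, Ȳ = 60.00 mm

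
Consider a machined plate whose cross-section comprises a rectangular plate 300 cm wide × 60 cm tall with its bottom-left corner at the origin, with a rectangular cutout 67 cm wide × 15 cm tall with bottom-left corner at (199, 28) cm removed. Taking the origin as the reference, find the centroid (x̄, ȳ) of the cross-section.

x̄ = 145.12 cm, ȳ = 29.67 cm

plate: A = 300 × 60 = 18000.00, centroid at (150.00, 30.00).
hole: A = −(67 × 15) = -1005.00, centroid at (232.50, 35.50).
ΣA = 16995.00 cm², ΣAx̄ = 2466337.50 cm³, ΣAȳ = 504322.50 cm³.
x̄ = 2466337.50/16995.00 = 145.12 cm; ȳ = 504322.50/16995.00 = 29.67 cm.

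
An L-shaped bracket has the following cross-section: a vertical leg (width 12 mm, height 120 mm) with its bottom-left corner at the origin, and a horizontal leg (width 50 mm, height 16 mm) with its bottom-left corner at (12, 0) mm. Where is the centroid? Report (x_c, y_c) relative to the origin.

Part | A | x̄ᵢ | ȳᵢ | A·x̄ᵢ | A·ȳᵢ
vertical leg | 1440.00 | 6.00 | 60.00 | 8640.00 | 86400.00
horizontal leg | 800.00 | 37.00 | 8.00 | 29600.00 | 6400.00
Σ | 2240.00 |  |  | 38240.00 | 92800.00
x_c = 38240.00 / 2240.00 = 17.07 mm
y_c = 92800.00 / 2240.00 = 41.43 mm

x_c = 17.07 mm, y_c = 41.43 mm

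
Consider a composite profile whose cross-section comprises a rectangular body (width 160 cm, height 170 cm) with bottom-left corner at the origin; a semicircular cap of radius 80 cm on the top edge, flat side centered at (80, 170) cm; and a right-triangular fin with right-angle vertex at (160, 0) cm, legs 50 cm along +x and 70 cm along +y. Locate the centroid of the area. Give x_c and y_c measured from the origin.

x_c = 84.34 cm, y_c = 112.89 cm

rectangular body: A = 160 × 170 = 27200.00, centroid at (80.00, 85.00).
semicircular top: A = ½π·80² = 10053.10, centroid at (80.00, 203.95).
triangular fin: A = ½·50·70 = 1750.00, centroid at (176.67, 23.33).
ΣA = 39003.10 cm², ΣAx_c = 3289414.39 cm³, ΣAy_c = 4403193.07 cm³.
x_c = 3289414.39/39003.10 = 84.34 cm; y_c = 4403193.07/39003.10 = 112.89 cm.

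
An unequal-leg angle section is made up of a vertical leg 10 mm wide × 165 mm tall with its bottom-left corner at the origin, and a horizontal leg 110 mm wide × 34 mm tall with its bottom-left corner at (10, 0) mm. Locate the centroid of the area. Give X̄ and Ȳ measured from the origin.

Part | A | x̄ᵢ | ȳᵢ | A·x̄ᵢ | A·ȳᵢ
vertical leg | 1650.00 | 5.00 | 82.50 | 8250.00 | 136125.00
horizontal leg | 3740.00 | 65.00 | 17.00 | 243100.00 | 63580.00
Σ | 5390.00 |  |  | 251350.00 | 199705.00
X̄ = 251350.00 / 5390.00 = 46.63 mm
Ȳ = 199705.00 / 5390.00 = 37.05 mm

X̄ = 46.63 mm, Ȳ = 37.05 mm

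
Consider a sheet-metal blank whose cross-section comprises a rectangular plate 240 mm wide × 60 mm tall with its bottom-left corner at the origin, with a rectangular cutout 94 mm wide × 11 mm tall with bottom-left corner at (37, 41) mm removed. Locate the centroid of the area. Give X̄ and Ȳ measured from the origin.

plate: A = 240 × 60 = 14400.00, centroid at (120.00, 30.00).
hole: A = −(94 × 11) = -1034.00, centroid at (84.00, 46.50).
ΣA = 13366.00 mm²
ΣAX̄ = (14400.00)(120.00) + (-1034.00)(84.00) = 1641144.00 mm³
ΣAȲ = (14400.00)(30.00) + (-1034.00)(46.50) = 383919.00 mm³
X̄ = 1641144.00 / 13366.00 = 122.78 mm
Ȳ = 383919.00 / 13366.00 = 28.72 mm

X̄ = 122.78 mm, Ȳ = 28.72 mm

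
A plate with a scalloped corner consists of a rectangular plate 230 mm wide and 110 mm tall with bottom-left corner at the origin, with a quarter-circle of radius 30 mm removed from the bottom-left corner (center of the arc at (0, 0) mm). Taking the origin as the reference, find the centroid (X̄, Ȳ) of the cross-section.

plate: A = 230 × 110 = 25300.00, centroid at (115.00, 55.00).
removed quarter-circle: A = −¼π·30² = -706.86, centroid at (12.73, 12.73).
ΣA = 24593.14 mm²
ΣAX̄ = (25300.00)(115.00) + (-706.86)(12.73) = 2900500.00 mm³
ΣAȲ = (25300.00)(55.00) + (-706.86)(12.73) = 1382500.00 mm³
X̄ = 2900500.00 / 24593.14 = 117.94 mm
Ȳ = 1382500.00 / 24593.14 = 56.21 mm

X̄ = 117.94 mm, Ȳ = 56.21 mm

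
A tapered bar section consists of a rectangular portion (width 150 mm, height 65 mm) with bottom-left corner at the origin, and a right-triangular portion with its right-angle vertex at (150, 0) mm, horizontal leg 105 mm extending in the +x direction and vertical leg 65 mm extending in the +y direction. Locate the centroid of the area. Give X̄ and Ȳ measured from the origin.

X̄ = 103.52 mm, Ȳ = 29.69 mm

rectangular portion: A = 150 × 65 = 9750.00, centroid at (75.00, 32.50).
triangular portion: A = ½·105·65 = 3412.50, centroid at (185.00, 21.67).
ΣA = 13162.50 mm²
ΣAX̄ = (9750.00)(75.00) + (3412.50)(185.00) = 1362562.50 mm³
ΣAȲ = (9750.00)(32.50) + (3412.50)(21.67) = 390812.50 mm³
X̄ = 1362562.50 / 13162.50 = 103.52 mm
Ȳ = 390812.50 / 13162.50 = 29.69 mm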